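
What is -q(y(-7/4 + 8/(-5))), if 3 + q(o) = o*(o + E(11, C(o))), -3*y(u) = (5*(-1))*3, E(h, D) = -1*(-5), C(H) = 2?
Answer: -47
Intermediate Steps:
E(h, D) = 5
y(u) = 5 (y(u) = -5*(-1)*3/3 = -(-5)*3/3 = -1/3*(-15) = 5)
q(o) = -3 + o*(5 + o) (q(o) = -3 + o*(o + 5) = -3 + o*(5 + o))
-q(y(-7/4 + 8/(-5))) = -(-3 + 5**2 + 5*5) = -(-3 + 25 + 25) = -1*47 = -47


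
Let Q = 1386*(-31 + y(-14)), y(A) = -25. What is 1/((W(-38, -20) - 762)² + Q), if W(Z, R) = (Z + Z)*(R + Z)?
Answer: 1/13215700 ≈ 7.5668e-8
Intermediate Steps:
W(Z, R) = 2*Z*(R + Z) (W(Z, R) = (2*Z)*(R + Z) = 2*Z*(R + Z))
Q = -77616 (Q = 1386*(-31 - 25) = 1386*(-56) = -77616)
1/((W(-38, -20) - 762)² + Q) = 1/((2*(-38)*(-20 - 38) - 762)² - 77616) = 1/((2*(-38)*(-58) - 762)² - 77616) = 1/((4408 - 762)² - 77616) = 1/(3646² - 77616) = 1/(13293316 - 77616) = 1/13215700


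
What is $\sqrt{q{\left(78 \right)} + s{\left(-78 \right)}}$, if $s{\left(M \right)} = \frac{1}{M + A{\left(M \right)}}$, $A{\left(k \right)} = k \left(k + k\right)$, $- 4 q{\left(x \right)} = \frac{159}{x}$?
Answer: $\frac{i \sqrt{297909690}}{24180} \approx 0.71382 i$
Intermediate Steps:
$q{\left(x \right)} = - \frac{159}{4 x}$ ($q{\left(x \right)} = - \frac{159 \frac{1}{x}}{4} = - \frac{159}{4 x}$)
$A{\left(k \right)} = 2 k^{2}$ ($A{\left(k \right)} = k 2 k = 2 k^{2}$)
$s{\left(M \right)} = \frac{1}{M + 2 M^{2}}$
$\sqrt{q{\left(78 \right)} + s{\left(-78 \right)}} = \sqrt{- \frac{159}{4 \cdot 78} + \frac{1}{\left(-78\right) \left(1 + 2 \left(-78\right)\right)}} = \sqrt{\left(- \frac{159}{4}\right) \frac{1}{78} - \frac{1}{78 \left(1 - 156\right)}} = \sqrt{- \frac{53}{104} - \frac{1}{78 \left(-155\right)}} = \sqrt{- \frac{53}{104} - - \frac{1}{12090}} = \sqrt{- \frac{53}{104} + \frac{1}{12090}} = \sqrt{- \frac{24641}{48360}} = \frac{i \sqrt{297909690}}{24180}$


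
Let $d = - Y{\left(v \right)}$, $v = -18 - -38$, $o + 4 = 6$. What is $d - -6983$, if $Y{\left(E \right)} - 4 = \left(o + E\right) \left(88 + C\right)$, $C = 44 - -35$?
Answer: $3305$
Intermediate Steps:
$C = 79$ ($C = 44 + 35 = 79$)
$o = 2$ ($o = -4 + 6 = 2$)
$v = 20$ ($v = -18 + 38 = 20$)
$Y{\left(E \right)} = 338 + 167 E$ ($Y{\left(E \right)} = 4 + \left(2 + E\right) \left(88 + 79\right) = 4 + \left(2 + E\right) 167 = 4 + \left(334 + 167 E\right) = 338 + 167 E$)
$d = -3678$ ($d = - (338 + 167 \cdot 20) = - (338 + 3340) = \left(-1\right) 3678 = -3678$)
$d - -6983 = -3678 - -6983 = -3678 + 6983 = 3305$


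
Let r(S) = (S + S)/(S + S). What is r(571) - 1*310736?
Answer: -310735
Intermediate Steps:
r(S) = 1 (r(S) = (2*S)/((2*S)) = (2*S)*(1/(2*S)) = 1)
r(571) - 1*310736 = 1 - 1*310736 = 1 - 310736 = -310735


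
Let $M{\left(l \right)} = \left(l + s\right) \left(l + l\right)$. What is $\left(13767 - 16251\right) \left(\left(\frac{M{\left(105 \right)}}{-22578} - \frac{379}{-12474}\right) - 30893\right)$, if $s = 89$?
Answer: $\frac{66708751520654}{869253} \approx 7.6743 \cdot 10^{7}$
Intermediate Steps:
$M{\left(l \right)} = 2 l \left(89 + l\right)$ ($M{\left(l \right)} = \left(l + 89\right) \left(l + l\right) = \left(89 + l\right) 2 l = 2 l \left(89 + l\right)$)
$\left(13767 - 16251\right) \left(\left(\frac{M{\left(105 \right)}}{-22578} - \frac{379}{-12474}\right) - 30893\right) = \left(13767 - 16251\right) \left(\left(\frac{2 \cdot 105 \left(89 + 105\right)}{-22578} - \frac{379}{-12474}\right) - 30893\right) = - 2484 \left(\left(2 \cdot 105 \cdot 194 \left(- \frac{1}{22578}\right) - - \frac{379}{12474}\right) - 30893\right) = - 2484 \left(\left(40740 \left(- \frac{1}{22578}\right) + \frac{379}{12474}\right) - 30893\right) = - 2484 \left(\left(- \frac{6790}{3763} + \frac{379}{12474}\right) - 30893\right) = - 2484 \left(- \frac{83272283}{46939662} - 30893\right) = \left(-2484\right) \left(- \frac{1450190250449}{46939662}\right) = \frac{66708751520654}{869253}$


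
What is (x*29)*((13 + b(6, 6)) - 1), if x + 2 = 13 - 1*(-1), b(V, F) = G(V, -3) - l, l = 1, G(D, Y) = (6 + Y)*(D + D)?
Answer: 16356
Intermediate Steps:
G(D, Y) = 2*D*(6 + Y) (G(D, Y) = (6 + Y)*(2*D) = 2*D*(6 + Y))
b(V, F) = -1 + 6*V (b(V, F) = 2*V*(6 - 3) - 1*1 = 2*V*3 - 1 = 6*V - 1 = -1 + 6*V)
x = 12 (x = -2 + (13 - 1*(-1)) = -2 + (13 + 1) = -2 + 14 = 12)
(x*29)*((13 + b(6, 6)) - 1) = (12*29)*((13 + (-1 + 6*6)) - 1) = 348*((13 + (-1 + 36)) - 1) = 348*((13 + 35) - 1) = 348*(48 - 1) = 348*47 = 16356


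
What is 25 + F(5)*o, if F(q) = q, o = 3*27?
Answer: 430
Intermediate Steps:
o = 81
25 + F(5)*o = 25 + 5*81 = 25 + 405 = 430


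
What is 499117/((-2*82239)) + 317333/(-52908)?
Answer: -13100263235/1450367004 ≈ -9.0324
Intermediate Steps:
499117/((-2*82239)) + 317333/(-52908) = 499117/(-164478) + 317333*(-1/52908) = 499117*(-1/164478) - 317333/52908 = -499117/164478 - 317333/52908 = -13100263235/1450367004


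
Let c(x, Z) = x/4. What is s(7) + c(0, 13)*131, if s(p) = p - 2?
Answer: 5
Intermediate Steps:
s(p) = -2 + p
c(x, Z) = x/4 (c(x, Z) = x*(¼) = x/4)
s(7) + c(0, 13)*131 = (-2 + 7) + ((¼)*0)*131 = 5 + 0*131 = 5 + 0 = 5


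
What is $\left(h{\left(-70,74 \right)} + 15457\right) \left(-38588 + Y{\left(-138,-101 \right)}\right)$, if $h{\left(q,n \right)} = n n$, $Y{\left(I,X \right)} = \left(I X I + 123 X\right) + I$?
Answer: $-41334155269$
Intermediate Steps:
$Y{\left(I,X \right)} = I + 123 X + X I^{2}$ ($Y{\left(I,X \right)} = \left(X I^{2} + 123 X\right) + I = \left(123 X + X I^{2}\right) + I = I + 123 X + X I^{2}$)
$h{\left(q,n \right)} = n^{2}$
$\left(h{\left(-70,74 \right)} + 15457\right) \left(-38588 + Y{\left(-138,-101 \right)}\right) = \left(74^{2} + 15457\right) \left(-38588 - \left(12561 + 1923444\right)\right) = \left(5476 + 15457\right) \left(-38588 - 1936005\right) = 20933 \left(-38588 - 1936005\right) = 20933 \left(-1974593\right) = -41334155269$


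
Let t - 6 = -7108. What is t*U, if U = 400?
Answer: -2840800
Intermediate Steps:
t = -7102 (t = 6 - 7108 = -7102)
t*U = -7102*400 = -2840800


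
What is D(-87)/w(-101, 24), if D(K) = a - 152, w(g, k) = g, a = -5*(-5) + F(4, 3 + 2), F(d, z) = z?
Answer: 122/101 ≈ 1.2079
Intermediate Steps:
a = 30 (a = -5*(-5) + (3 + 2) = 25 + 5 = 30)
D(K) = -122 (D(K) = 30 - 152 = -122)
D(-87)/w(-101, 24) = -122/(-101) = -122*(-1/101) = 122/101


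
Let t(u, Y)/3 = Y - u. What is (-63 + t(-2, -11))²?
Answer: 8100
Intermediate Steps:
t(u, Y) = -3*u + 3*Y (t(u, Y) = 3*(Y - u) = -3*u + 3*Y)
(-63 + t(-2, -11))² = (-63 + (-3*(-2) + 3*(-11)))² = (-63 + (6 - 33))² = (-63 - 27)² = (-90)² = 8100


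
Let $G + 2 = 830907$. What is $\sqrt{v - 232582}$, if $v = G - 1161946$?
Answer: $i \sqrt{563623} \approx 750.75 i$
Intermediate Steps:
$G = 830905$ ($G = -2 + 830907 = 830905$)
$v = -331041$ ($v = 830905 - 1161946 = -331041$)
$\sqrt{v - 232582} = \sqrt{-331041 - 232582} = \sqrt{-563623} = i \sqrt{563623}$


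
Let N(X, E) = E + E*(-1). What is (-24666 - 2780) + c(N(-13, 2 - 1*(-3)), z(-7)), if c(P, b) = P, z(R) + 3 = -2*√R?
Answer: -27446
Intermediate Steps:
N(X, E) = 0 (N(X, E) = E - E = 0)
z(R) = -3 - 2*√R
(-24666 - 2780) + c(N(-13, 2 - 1*(-3)), z(-7)) = (-24666 - 2780) + 0 = -27446 + 0 = -27446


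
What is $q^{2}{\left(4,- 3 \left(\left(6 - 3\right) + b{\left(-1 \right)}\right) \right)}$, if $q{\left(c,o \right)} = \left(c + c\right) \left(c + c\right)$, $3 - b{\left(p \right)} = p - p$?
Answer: $4096$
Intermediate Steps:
$b{\left(p \right)} = 3$ ($b{\left(p \right)} = 3 - \left(p - p\right) = 3 - 0 = 3 + 0 = 3$)
$q{\left(c,o \right)} = 4 c^{2}$ ($q{\left(c,o \right)} = 2 c 2 c = 4 c^{2}$)
$q^{2}{\left(4,- 3 \left(\left(6 - 3\right) + b{\left(-1 \right)}\right) \right)} = \left(4 \cdot 4^{2}\right)^{2} = \left(4 \cdot 16\right)^{2} = 64^{2} = 4096$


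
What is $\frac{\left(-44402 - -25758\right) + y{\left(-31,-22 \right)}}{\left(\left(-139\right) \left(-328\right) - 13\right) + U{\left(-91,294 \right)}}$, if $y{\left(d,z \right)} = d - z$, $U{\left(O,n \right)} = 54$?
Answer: $- \frac{18653}{45633} \approx -0.40876$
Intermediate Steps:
$\frac{\left(-44402 - -25758\right) + y{\left(-31,-22 \right)}}{\left(\left(-139\right) \left(-328\right) - 13\right) + U{\left(-91,294 \right)}} = \frac{\left(-44402 - -25758\right) - 9}{\left(\left(-139\right) \left(-328\right) - 13\right) + 54} = \frac{\left(-44402 + 25758\right) + \left(-31 + 22\right)}{\left(45592 - 13\right) + 54} = \frac{-18644 - 9}{45579 + 54} = - \frac{18653}{45633}$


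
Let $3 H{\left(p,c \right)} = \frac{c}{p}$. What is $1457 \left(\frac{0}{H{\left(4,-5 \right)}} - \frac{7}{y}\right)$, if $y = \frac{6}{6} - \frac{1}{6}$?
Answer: $- \frac{61194}{5} \approx -12239.0$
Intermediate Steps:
$H{\left(p,c \right)} = \frac{c}{3 p}$ ($H{\left(p,c \right)} = \frac{c \frac{1}{p}}{3} = \frac{c}{3 p}$)
$y = \frac{5}{6}$ ($y = 6 \cdot \frac{1}{6} - \frac{1}{6} = 1 - \frac{1}{6} = \frac{5}{6} \approx 0.83333$)
$1457 \left(\frac{0}{H{\left(4,-5 \right)}} - \frac{7}{y}\right) = 1457 \left(\frac{0}{\frac{1}{3} \left(-5\right) \frac{1}{4}} - \frac{7}{\frac{5}{6}}\right) = 1457 \left(\frac{0}{\frac{1}{3} \left(-5\right) \frac{1}{4}} - \frac{42}{5}\right) = 1457 \left(\frac{0}{- \frac{5}{12}} - \frac{42}{5}\right) = 1457 \left(0 \left(- \frac{12}{5}\right) - \frac{42}{5}\right) = 1457 \left(0 - \frac{42}{5}\right) = 1457 \left(- \frac{42}{5}\right) = - \frac{61194}{5}$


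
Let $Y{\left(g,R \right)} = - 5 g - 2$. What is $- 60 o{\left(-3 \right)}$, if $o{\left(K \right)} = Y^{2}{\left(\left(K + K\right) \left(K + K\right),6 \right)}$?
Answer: $-1987440$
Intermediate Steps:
$Y{\left(g,R \right)} = -2 - 5 g$
$o{\left(K \right)} = \left(-2 - 20 K^{2}\right)^{2}$ ($o{\left(K \right)} = \left(-2 - 5 \left(K + K\right) \left(K + K\right)\right)^{2} = \left(-2 - 5 \cdot 2 K 2 K\right)^{2} = \left(-2 - 5 \cdot 4 K^{2}\right)^{2} = \left(-2 - 20 K^{2}\right)^{2}$)
$- 60 o{\left(-3 \right)} = - 60 \cdot 4 \left(1 + 10 \left(-3\right)^{2}\right)^{2} = - 60 \cdot 4 \left(1 + 10 \cdot 9\right)^{2} = - 60 \cdot 4 \left(1 + 90\right)^{2} = - 60 \cdot 4 \cdot 91^{2} = - 60 \cdot 4 \cdot 8281 = \left(-60\right) 33124 = -1987440$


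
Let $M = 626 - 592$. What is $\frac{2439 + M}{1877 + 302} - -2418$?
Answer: $\frac{5271295}{2179} \approx 2419.1$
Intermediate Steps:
$M = 34$
$\frac{2439 + M}{1877 + 302} - -2418 = \frac{2439 + 34}{1877 + 302} - -2418 = \frac{2473}{2179} + 2418 = \frac{5271295}{2179}$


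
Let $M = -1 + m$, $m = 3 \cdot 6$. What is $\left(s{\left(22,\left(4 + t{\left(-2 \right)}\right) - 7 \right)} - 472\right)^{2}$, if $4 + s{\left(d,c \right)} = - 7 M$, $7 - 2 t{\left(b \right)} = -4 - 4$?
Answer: $354025$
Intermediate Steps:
$m = 18$
$t{\left(b \right)} = \frac{15}{2}$ ($t{\left(b \right)} = \frac{7}{2} - \frac{-4 - 4}{2} = \frac{7}{2} - -4 = \frac{7}{2} + 4 = \frac{15}{2}$)
$M = 17$ ($M = -1 + 18 = 17$)
$s{\left(d,c \right)} = -123$ ($s{\left(d,c \right)} = -4 - 119 = -123$)
$\left(s{\left(22,\left(4 + t{\left(-2 \right)}\right) - 7 \right)} - 472\right)^{2} = \left(-123 - 472\right)^{2} = \left(-595\right)^{2} = 354025$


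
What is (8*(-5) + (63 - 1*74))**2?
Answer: 2601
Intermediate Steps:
(8*(-5) + (63 - 1*74))**2 = (-40 + (63 - 74))**2 = (-40 - 11)**2 = (-51)**2 = 2601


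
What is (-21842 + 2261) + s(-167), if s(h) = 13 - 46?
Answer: -19614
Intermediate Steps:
s(h) = -33
(-21842 + 2261) + s(-167) = (-21842 + 2261) - 33 = -19581 - 33 = -19614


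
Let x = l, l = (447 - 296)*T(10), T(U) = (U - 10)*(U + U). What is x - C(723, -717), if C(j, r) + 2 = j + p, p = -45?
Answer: -676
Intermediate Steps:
T(U) = 2*U*(-10 + U) (T(U) = (-10 + U)*(2*U) = 2*U*(-10 + U))
C(j, r) = -47 + j (C(j, r) = -2 + (j - 45) = -2 + (-45 + j) = -47 + j)
l = 0 (l = (447 - 296)*(2*10*(-10 + 10)) = 151*(2*10*0) = 151*0 = 0)
x = 0
x - C(723, -717) = 0 - (-47 + 723) = 0 - 1*676 = 0 - 676 = -676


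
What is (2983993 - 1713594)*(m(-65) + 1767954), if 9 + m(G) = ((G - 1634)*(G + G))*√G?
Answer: 2245995560055 + 280593027130*I*√65 ≈ 2.246e+12 + 2.2622e+12*I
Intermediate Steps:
m(G) = -9 + 2*G^(3/2)*(-1634 + G) (m(G) = -9 + ((G - 1634)*(G + G))*√G = -9 + ((-1634 + G)*(2*G))*√G = -9 + (2*G*(-1634 + G))*√G = -9 + 2*G^(3/2)*(-1634 + G))
(2983993 - 1713594)*(m(-65) + 1767954) = (2983993 - 1713594)*((-9 - (-212420)*I*√65 + 2*(-65)^(5/2)) + 1767954) = 1270399*((-9 - (-212420)*I*√65 + 2*(4225*I*√65)) + 1767954) = 1270399*((-9 + 212420*I*√65 + 8450*I*√65) + 1767954) = 1270399*((-9 + 220870*I*√65) + 1767954) = 1270399*(1767945 + 220870*I*√65) = 2245995560055 + 280593027130*I*√65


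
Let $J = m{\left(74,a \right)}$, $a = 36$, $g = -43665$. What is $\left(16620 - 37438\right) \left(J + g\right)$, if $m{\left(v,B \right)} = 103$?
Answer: $906873716$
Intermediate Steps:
$J = 103$
$\left(16620 - 37438\right) \left(J + g\right) = \left(16620 - 37438\right) \left(103 - 43665\right) = \left(-20818\right) \left(-43562\right) = 906873716$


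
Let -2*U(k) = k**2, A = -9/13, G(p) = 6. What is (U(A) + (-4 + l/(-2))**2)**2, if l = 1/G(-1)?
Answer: 159949603969/592240896 ≈ 270.08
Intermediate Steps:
A = -9/13 (A = -9*1/13 = -9/13 ≈ -0.69231)
l = 1/6 ≈ 0.16667
U(k) = -k**2/2
(U(A) + (-4 + l/(-2))**2)**2 = (-(-9/13)**2/2 + (-4 + (1/6)/(-2))**2)**2 = (-1/2*81/169 + (-4 + (1/6)*(-1/2))**2)**2 = (-81/338 + (-4 - 1/12)**2)**2 = (-81/338 + (-49/12)**2)**2 = (-81/338 + 2401/144)**2 = (399937/24336)**2 = 159949603969/592240896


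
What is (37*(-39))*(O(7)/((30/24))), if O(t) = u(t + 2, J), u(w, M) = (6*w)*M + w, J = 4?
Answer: -259740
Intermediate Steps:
u(w, M) = w + 6*M*w (u(w, M) = 6*M*w + w = w + 6*M*w)
O(t) = 50 + 25*t (O(t) = (t + 2)*(1 + 6*4) = (2 + t)*(1 + 24) = (2 + t)*25 = 50 + 25*t)
(37*(-39))*(O(7)/((30/24))) = (37*(-39))*((50 + 25*7)/((30/24))) = -1443*(50 + 175)/(30*(1/24)) = -324675/5/4 = -324675*4/5 = -1443*180 = -259740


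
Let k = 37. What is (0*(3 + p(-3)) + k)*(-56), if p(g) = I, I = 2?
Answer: -2072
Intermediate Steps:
p(g) = 2
(0*(3 + p(-3)) + k)*(-56) = (0*(3 + 2) + 37)*(-56) = (0*5 + 37)*(-56) = (0 + 37)*(-56) = 37*(-56) = -2072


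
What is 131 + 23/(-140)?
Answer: 18317/140 ≈ 130.84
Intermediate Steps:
131 + 23/(-140) = 131 - 1/140*23 = 131 - 23/140 = 18317/140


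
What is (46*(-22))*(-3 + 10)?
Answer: -7084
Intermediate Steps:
(46*(-22))*(-3 + 10) = -1012*7 = -7084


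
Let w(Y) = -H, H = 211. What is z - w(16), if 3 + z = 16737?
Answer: 16945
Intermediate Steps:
w(Y) = -211 (w(Y) = -1*211 = -211)
z = 16734 (z = -3 + 16737 = 16734)
z - w(16) = 16734 - 1*(-211) = 16734 + 211 = 16945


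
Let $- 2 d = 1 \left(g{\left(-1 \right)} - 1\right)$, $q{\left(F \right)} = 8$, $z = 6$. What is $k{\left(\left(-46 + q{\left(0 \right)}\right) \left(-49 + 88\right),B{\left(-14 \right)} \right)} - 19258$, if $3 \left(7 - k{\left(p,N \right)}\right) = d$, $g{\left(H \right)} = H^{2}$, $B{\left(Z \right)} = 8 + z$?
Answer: $-19251$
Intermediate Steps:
$B{\left(Z \right)} = 14$ ($B{\left(Z \right)} = 8 + 6 = 14$)
$d = 0$ ($d = - \frac{1 \left(\left(-1\right)^{2} - 1\right)}{2} = - \frac{1 \left(1 - 1\right)}{2} = - \frac{1 \cdot 0}{2} = \left(- \frac{1}{2}\right) 0 = 0$)
$k{\left(p,N \right)} = 7$ ($k{\left(p,N \right)} = 7 - 0 = 7 + 0 = 7$)
$k{\left(\left(-46 + q{\left(0 \right)}\right) \left(-49 + 88\right),B{\left(-14 \right)} \right)} - 19258 = 7 - 19258 = -19251$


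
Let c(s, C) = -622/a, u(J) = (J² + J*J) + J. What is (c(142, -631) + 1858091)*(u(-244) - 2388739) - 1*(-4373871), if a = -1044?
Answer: -733879483043327/174 ≈ -4.2177e+12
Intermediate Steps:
u(J) = J + 2*J² (u(J) = (J² + J²) + J = 2*J² + J = J + 2*J²)
c(s, C) = 311/522 (c(s, C) = -622/(-1044) = -622*(-1/1044) = 311/522)
(c(142, -631) + 1858091)*(u(-244) - 2388739) - 1*(-4373871) = (311/522 + 1858091)*(-244*(1 + 2*(-244)) - 2388739) - 1*(-4373871) = 969923813*(-244*(1 - 488) - 2388739)/522 + 4373871 = 969923813*(-244*(-487) - 2388739)/522 + 4373871 = 969923813*(118828 - 2388739)/522 + 4373871 = (969923813/522)*(-2269911) + 4373871 = -733880244096881/174 + 4373871 = -733879483043327/174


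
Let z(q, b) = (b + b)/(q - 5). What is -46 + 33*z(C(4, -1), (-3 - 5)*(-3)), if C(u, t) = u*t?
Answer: -222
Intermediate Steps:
C(u, t) = t*u
z(q, b) = 2*b/(-5 + q) (z(q, b) = (2*b)/(-5 + q) = 2*b/(-5 + q))
-46 + 33*z(C(4, -1), (-3 - 5)*(-3)) = -46 + 33*(2*((-3 - 5)*(-3))/(-5 - 1*4)) = -46 + 33*(2*(-8*(-3))/(-5 - 4)) = -46 + 33*(2*24/(-9)) = -46 + 33*(2*24*(-⅑)) = -46 + 33*(-16/3) = -46 - 176 = -222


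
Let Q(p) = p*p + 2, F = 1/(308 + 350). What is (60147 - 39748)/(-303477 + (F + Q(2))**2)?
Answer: -8832032636/131379021227 ≈ -0.067226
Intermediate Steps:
F = 1/658 ≈ 0.0015198
Q(p) = 2 + p**2 (Q(p) = p**2 + 2 = 2 + p**2)
(60147 - 39748)/(-303477 + (F + Q(2))**2) = (60147 - 39748)/(-303477 + (1/658 + (2 + 2**2))**2) = 20399/(-303477 + (1/658 + (2 + 4))**2) = 20399/(-303477 + (1/658 + 6)**2) = 20399/(-303477 + (3949/658)**2) = 20399/(-303477 + 15594601/432964) = 20399/(-131379021227/432964) = 20399*(-432964/131379021227) = -8832032636/131379021227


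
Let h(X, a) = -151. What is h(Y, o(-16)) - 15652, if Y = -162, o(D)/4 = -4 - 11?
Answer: -15803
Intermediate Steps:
o(D) = -60 (o(D) = 4*(-4 - 11) = 4*(-15) = -60)
h(Y, o(-16)) - 15652 = -151 - 15652 = -15803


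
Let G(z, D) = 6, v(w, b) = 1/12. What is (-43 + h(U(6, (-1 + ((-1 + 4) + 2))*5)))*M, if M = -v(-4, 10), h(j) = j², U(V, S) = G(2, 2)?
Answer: 7/12 ≈ 0.58333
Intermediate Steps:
v(w, b) = 1/12
U(V, S) = 6
M = -1/12 (M = -1*1/12 = -1/12 ≈ -0.083333)
(-43 + h(U(6, (-1 + ((-1 + 4) + 2))*5)))*M = (-43 + 6²)*(-1/12) = (-43 + 36)*(-1/12) = -7*(-1/12) = 7/12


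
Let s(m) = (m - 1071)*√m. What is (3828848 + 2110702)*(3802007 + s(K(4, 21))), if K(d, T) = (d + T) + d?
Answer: 22582210676850 - 6189011100*√29 ≈ 2.2549e+13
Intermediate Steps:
K(d, T) = T + 2*d (K(d, T) = (T + d) + d = T + 2*d)
s(m) = √m*(-1071 + m) (s(m) = (-1071 + m)*√m = √m*(-1071 + m))
(3828848 + 2110702)*(3802007 + s(K(4, 21))) = (3828848 + 2110702)*(3802007 + √(21 + 2*4)*(-1071 + (21 + 2*4))) = 5939550*(3802007 + √(21 + 8)*(-1071 + (21 + 8))) = 5939550*(3802007 + √29*(-1071 + 29)) = 5939550*(3802007 + √29*(-1042)) = 5939550*(3802007 - 1042*√29) = 22582210676850 - 6189011100*√29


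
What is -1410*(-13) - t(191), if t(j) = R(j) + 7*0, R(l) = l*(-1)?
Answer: 18521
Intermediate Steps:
R(l) = -l
t(j) = -j (t(j) = -j + 7*0 = -j + 0 = -j)
-1410*(-13) - t(191) = -1410*(-13) - (-1)*191 = 18330 - 1*(-191) = 18330 + 191 = 18521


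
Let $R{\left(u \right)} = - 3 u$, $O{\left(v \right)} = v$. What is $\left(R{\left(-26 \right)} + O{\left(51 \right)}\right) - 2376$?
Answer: $-2247$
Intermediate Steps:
$\left(R{\left(-26 \right)} + O{\left(51 \right)}\right) - 2376 = \left(\left(-3\right) \left(-26\right) + 51\right) - 2376 = \left(78 + 51\right) - 2376 = 129 - 2376 = -2247$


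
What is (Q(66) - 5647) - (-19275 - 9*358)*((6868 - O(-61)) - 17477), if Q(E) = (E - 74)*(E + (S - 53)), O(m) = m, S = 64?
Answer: -237304619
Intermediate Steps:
Q(E) = (-74 + E)*(11 + E) (Q(E) = (E - 74)*(E + (64 - 53)) = (-74 + E)*(E + 11) = (-74 + E)*(11 + E))
(Q(66) - 5647) - (-19275 - 9*358)*((6868 - O(-61)) - 17477) = ((-814 + 66² - 63*66) - 5647) - (-19275 - 9*358)*((6868 - 1*(-61)) - 17477) = ((-814 + 4356 - 4158) - 5647) - (-19275 - 3222)*((6868 + 61) - 17477) = (-616 - 5647) - (-22497)*(6929 - 17477) = -6263 - (-22497)*(-10548) = -6263 - 1*237298356 = -6263 - 237298356 = -237304619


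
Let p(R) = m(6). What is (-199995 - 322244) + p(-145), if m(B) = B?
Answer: -522233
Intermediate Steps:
p(R) = 6
(-199995 - 322244) + p(-145) = (-199995 - 322244) + 6 = -522239 + 6 = -522233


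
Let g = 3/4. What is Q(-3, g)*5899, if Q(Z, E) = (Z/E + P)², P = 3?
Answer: 5899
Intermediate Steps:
g = ¾ (g = 3*(¼) = ¾ ≈ 0.75000)
Q(Z, E) = (3 + Z/E)² (Q(Z, E) = (Z/E + 3)² = (3 + Z/E)²)
Q(-3, g)*5899 = ((-3 + 3*(¾))²/(¾)²)*5899 = (16*(-3 + 9/4)²/9)*5899 = (16*(-¾)²/9)*5899 = ((16/9)*(9/16))*5899 = 1*5899 = 5899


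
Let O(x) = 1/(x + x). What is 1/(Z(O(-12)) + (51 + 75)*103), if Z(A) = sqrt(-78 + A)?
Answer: 311472/4042285489 - 2*I*sqrt(11238)/4042285489 ≈ 7.7053e-5 - 5.245e-8*I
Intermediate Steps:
O(x) = 1/(2*x)
1/(Z(O(-12)) + (51 + 75)*103) = 1/(sqrt(-78 + (1/2)/(-12)) + (51 + 75)*103) = 1/(sqrt(-78 + (1/2)*(-1/12)) + 126*103) = 1/(sqrt(-78 - 1/24) + 12978) = 1/(sqrt(-1873/24) + 12978) = 1/(I*sqrt(11238)/12 + 12978) = 1/(12978 + I*sqrt(11238)/12)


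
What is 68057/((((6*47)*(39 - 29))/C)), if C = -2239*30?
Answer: -152379623/94 ≈ -1.6211e+6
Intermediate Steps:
C = -67170
68057/((((6*47)*(39 - 29))/C)) = 68057/((((6*47)*(39 - 29))/(-67170))) = 68057/(((282*10)*(-1/67170))) = 68057/((2820*(-1/67170))) = 68057/(-94/2239) = 68057*(-2239/94) = -152379623/94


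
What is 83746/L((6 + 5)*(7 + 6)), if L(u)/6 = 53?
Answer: 41873/159 ≈ 263.35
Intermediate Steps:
L(u) = 318 (L(u) = 6*53 = 318)
83746/L((6 + 5)*(7 + 6)) = 83746/318 = 83746*(1/318) = 41873/159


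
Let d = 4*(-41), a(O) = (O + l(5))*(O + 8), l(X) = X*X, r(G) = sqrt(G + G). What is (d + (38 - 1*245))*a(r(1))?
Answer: -74942 - 12243*sqrt(2) ≈ -92256.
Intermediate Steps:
r(G) = sqrt(2)*sqrt(G) (r(G) = sqrt(2*G) = sqrt(2)*sqrt(G))
l(X) = X**2
a(O) = (8 + O)*(25 + O) (a(O) = (O + 5**2)*(O + 8) = (O + 25)*(8 + O) = (25 + O)*(8 + O) = (8 + O)*(25 + O))
d = -164
(d + (38 - 1*245))*a(r(1)) = (-164 + (38 - 1*245))*(200 + (sqrt(2)*sqrt(1))**2 + 33*(sqrt(2)*sqrt(1))) = (-164 + (38 - 245))*(200 + (sqrt(2)*1)**2 + 33*(sqrt(2)*1)) = (-164 - 207)*(200 + (sqrt(2))**2 + 33*sqrt(2)) = -371*(200 + 2 + 33*sqrt(2)) = -371*(202 + 33*sqrt(2)) = -74942 - 12243*sqrt(2)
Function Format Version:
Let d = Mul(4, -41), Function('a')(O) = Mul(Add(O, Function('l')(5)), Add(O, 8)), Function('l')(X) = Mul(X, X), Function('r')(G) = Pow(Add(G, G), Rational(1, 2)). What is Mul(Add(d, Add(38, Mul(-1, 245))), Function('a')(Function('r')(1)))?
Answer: Add(-74942, Mul(-12243, Pow(2, Rational(1, 2)))) ≈ -92256.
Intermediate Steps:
Function('r')(G) = Mul(Pow(2, Rational(1, 2)), Pow(G, Rational(1, 2))) (Function('r')(G) = Pow(Mul(2, G), Rational(1, 2)) = Mul(Pow(2, Rational(1, 2)), Pow(G, Rational(1, 2))))
Function('l')(X) = Pow(X, 2)
Function('a')(O) = Mul(Add(8, O), Add(25, O)) (Function('a')(O) = Mul(Add(O, Pow(5, 2)), Add(O, 8)) = Mul(Add(O, 25), Add(8, O)) = Mul(Add(25, O), Add(8, O)) = Mul(Add(8, O), Add(25, O)))
d = -164
Mul(Add(d, Add(38, Mul(-1, 245))), Function('a')(Function('r')(1))) = Mul(Add(-164, Add(38, Mul(-1, 245))), Add(200, Pow(Mul(Pow(2, Rational(1, 2)), Pow(1, Rational(1, 2))), 2), Mul(33, Mul(Pow(2, Rational(1, 2)), Pow(1, Rational(1, 2)))))) = Mul(Add(-164, Add(38, -245)), Add(200, Pow(Mul(Pow(2, Rational(1, 2)), 1), 2), Mul(33, Mul(Pow(2, Rational(1, 2)), 1)))) = Mul(Add(-164, -207), Add(200, Pow(Pow(2, Rational(1, 2)), 2), Mul(33, Pow(2, Rational(1, 2))))) = Mul(-371, Add(200, 2, Mul(33, Pow(2, Rational(1, 2))))) = Mul(-371, Add(202, Mul(33, Pow(2, Rational(1, 2))))) = Add(-74942, Mul(-12243, Pow(2, Rational(1, 2))))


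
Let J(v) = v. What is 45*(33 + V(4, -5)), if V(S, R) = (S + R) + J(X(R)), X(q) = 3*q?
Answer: 765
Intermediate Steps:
V(S, R) = S + 4*R (V(S, R) = (S + R) + 3*R = (R + S) + 3*R = S + 4*R)
45*(33 + V(4, -5)) = 45*(33 + (4 + 4*(-5))) = 45*(33 + (4 - 20)) = 45*(33 - 16) = 45*17 = 765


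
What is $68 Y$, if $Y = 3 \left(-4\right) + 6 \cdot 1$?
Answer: $-408$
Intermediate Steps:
$Y = -6$ ($Y = -12 + 6 = -6$)
$68 Y = 68 \left(-6\right) = -408$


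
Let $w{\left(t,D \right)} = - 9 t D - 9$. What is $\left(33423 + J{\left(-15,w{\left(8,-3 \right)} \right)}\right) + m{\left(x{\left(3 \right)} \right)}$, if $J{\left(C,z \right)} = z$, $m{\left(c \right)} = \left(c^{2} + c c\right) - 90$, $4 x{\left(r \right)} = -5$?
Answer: $\frac{268345}{8} \approx 33543.0$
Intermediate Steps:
$x{\left(r \right)} = - \frac{5}{4}$ ($x{\left(r \right)} = \frac{1}{4} \left(-5\right) = - \frac{5}{4}$)
$m{\left(c \right)} = -90 + 2 c^{2}$ ($m{\left(c \right)} = \left(c^{2} + c^{2}\right) - 90 = 2 c^{2} - 90 = -90 + 2 c^{2}$)
$w{\left(t,D \right)} = -9 - 9 D t$ ($w{\left(t,D \right)} = - 9 D t - 9 = -9 - 9 D t$)
$\left(33423 + J{\left(-15,w{\left(8,-3 \right)} \right)}\right) + m{\left(x{\left(3 \right)} \right)} = \left(33423 - \left(9 - 216\right)\right) - \left(90 - 2 \left(- \frac{5}{4}\right)^{2}\right) = \left(33423 + \left(-9 + 216\right)\right) + \left(-90 + 2 \cdot \frac{25}{16}\right) = \left(33423 + 207\right) + \left(-90 + \frac{25}{8}\right) = 33630 - \frac{695}{8} = \frac{268345}{8}$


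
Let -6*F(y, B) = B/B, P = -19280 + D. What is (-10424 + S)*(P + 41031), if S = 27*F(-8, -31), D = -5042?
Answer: -348499613/2 ≈ -1.7425e+8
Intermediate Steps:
P = -24322 (P = -19280 - 5042 = -24322)
F(y, B) = -1/6 (F(y, B) = -B/(6*B) = -1/6*1 = -1/6)
S = -9/2 (S = 27*(-1/6) = -9/2 ≈ -4.5000)
(-10424 + S)*(P + 41031) = (-10424 - 9/2)*(-24322 + 41031) = -20857/2*16709 = -348499613/2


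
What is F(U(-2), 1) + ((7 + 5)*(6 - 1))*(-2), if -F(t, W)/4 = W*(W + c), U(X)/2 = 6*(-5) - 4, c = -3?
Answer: -112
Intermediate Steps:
U(X) = -68 (U(X) = 2*(6*(-5) - 4) = 2*(-30 - 4) = 2*(-34) = -68)
F(t, W) = -4*W*(-3 + W) (F(t, W) = -4*W*(W - 3) = -4*W*(-3 + W))
F(U(-2), 1) + ((7 + 5)*(6 - 1))*(-2) = 4*1*(3 - 1*1) + ((7 + 5)*(6 - 1))*(-2) = 4*1*(3 - 1) + (12*5)*(-2) = 4*1*2 + 60*(-2) = 8 - 120 = -112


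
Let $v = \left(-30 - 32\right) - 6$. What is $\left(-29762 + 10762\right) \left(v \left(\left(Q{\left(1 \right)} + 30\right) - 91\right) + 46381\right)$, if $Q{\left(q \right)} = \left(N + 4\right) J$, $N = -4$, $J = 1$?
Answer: $-960051000$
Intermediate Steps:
$Q{\left(q \right)} = 0$ ($Q{\left(q \right)} = \left(-4 + 4\right) 1 = 0 \cdot 1 = 0$)
$v = -68$ ($v = -62 - 6 = -68$)
$\left(-29762 + 10762\right) \left(v \left(\left(Q{\left(1 \right)} + 30\right) - 91\right) + 46381\right) = \left(-29762 + 10762\right) \left(- 68 \left(\left(0 + 30\right) - 91\right) + 46381\right) = - 19000 \left(- 68 \left(30 - 91\right) + 46381\right) = - 19000 \left(\left(-68\right) \left(-61\right) + 46381\right) = - 19000 \left(4148 + 46381\right) = \left(-19000\right) 50529 = -960051000$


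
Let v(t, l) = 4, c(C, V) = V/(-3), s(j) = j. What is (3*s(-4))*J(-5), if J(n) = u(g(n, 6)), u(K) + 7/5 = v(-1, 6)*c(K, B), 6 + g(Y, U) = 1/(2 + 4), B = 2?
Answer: 244/5 ≈ 48.800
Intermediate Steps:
c(C, V) = -V/3 (c(C, V) = V*(-⅓) = -V/3)
g(Y, U) = -35/6 (g(Y, U) = -6 + 1/(2 + 4) = -6 + 1/6 = -6 + ⅙ = -35/6)
u(K) = -61/15 (u(K) = -7/5 + 4*(-⅓*2) = -7/5 + 4*(-⅔) = -7/5 - 8/3 = -61/15)
J(n) = -61/15
(3*s(-4))*J(-5) = (3*(-4))*(-61/15) = -12*(-61/15) = 244/5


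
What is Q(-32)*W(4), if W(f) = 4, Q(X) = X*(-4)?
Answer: 512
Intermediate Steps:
Q(X) = -4*X
Q(-32)*W(4) = -4*(-32)*4 = 128*4 = 512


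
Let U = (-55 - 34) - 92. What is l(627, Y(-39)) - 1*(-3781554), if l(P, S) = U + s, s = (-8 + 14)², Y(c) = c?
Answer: 3781409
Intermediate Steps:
s = 36 (s = 6² = 36)
U = -181 (U = -89 - 92 = -181)
l(P, S) = -145 (l(P, S) = -181 + 36 = -145)
l(627, Y(-39)) - 1*(-3781554) = -145 - 1*(-3781554) = -145 + 3781554 = 3781409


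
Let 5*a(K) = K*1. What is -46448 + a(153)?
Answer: -232087/5 ≈ -46417.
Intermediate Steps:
a(K) = K/5 (a(K) = (K*1)/5 = K/5)
-46448 + a(153) = -46448 + (1/5)*153 = -46448 + 153/5 = -232087/5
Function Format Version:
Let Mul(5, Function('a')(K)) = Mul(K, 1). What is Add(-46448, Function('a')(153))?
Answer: Rational(-232087, 5) ≈ -46417.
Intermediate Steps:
Function('a')(K) = Mul(Rational(1, 5), K) (Function('a')(K) = Mul(Rational(1, 5), Mul(K, 1)) = Mul(Rational(1, 5), K))
Add(-46448, Function('a')(153)) = Add(-46448, Mul(Rational(1, 5), 153)) = Add(-46448, Rational(153, 5)) = Rational(-232087, 5)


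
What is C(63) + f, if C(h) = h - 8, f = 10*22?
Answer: 275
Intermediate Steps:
f = 220
C(h) = -8 + h
C(63) + f = (-8 + 63) + 220 = 55 + 220 = 275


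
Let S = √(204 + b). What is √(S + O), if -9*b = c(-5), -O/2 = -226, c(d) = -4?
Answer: 2*√(1017 + 3*√115)/3 ≈ 21.594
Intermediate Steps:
O = 452 (O = -2*(-226) = 452)
b = 4/9 (b = -⅑*(-4) = 4/9 ≈ 0.44444)
S = 4*√115/3 (S = √(204 + 4/9) = √(1840/9) = 4*√115/3 ≈ 14.298)
√(S + O) = √(4*√115/3 + 452) = √(452 + 4*√115/3)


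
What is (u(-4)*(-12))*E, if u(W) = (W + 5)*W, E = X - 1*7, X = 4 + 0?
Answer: -144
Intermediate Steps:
X = 4
E = -3 (E = 4 - 1*7 = 4 - 7 = -3)
u(W) = W*(5 + W) (u(W) = (5 + W)*W = W*(5 + W))
(u(-4)*(-12))*E = (-4*(5 - 4)*(-12))*(-3) = (-4*1*(-12))*(-3) = -4*(-12)*(-3) = 48*(-3) = -144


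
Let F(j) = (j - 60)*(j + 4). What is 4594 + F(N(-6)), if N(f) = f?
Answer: 4726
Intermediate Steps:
F(j) = (-60 + j)*(4 + j)
4594 + F(N(-6)) = 4594 + (-240 + (-6)² - 56*(-6)) = 4594 + (-240 + 36 + 336) = 4594 + 132 = 4726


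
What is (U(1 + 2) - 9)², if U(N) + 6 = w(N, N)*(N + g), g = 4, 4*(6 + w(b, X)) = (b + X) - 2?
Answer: 2500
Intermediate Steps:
w(b, X) = -13/2 + X/4 + b/4 (w(b, X) = -6 + ((b + X) - 2)/4 = -6 + ((X + b) - 2)/4 = -6 + (-2 + X + b)/4 = -6 + (-½ + X/4 + b/4) = -13/2 + X/4 + b/4)
U(N) = -6 + (4 + N)*(-13/2 + N/2) (U(N) = -6 + (-13/2 + N/4 + N/4)*(N + 4) = -6 + (-13/2 + N/2)*(4 + N) = -6 + (4 + N)*(-13/2 + N/2))
(U(1 + 2) - 9)² = ((-32 + (1 + 2)²/2 - 9*(1 + 2)/2) - 9)² = ((-32 + (½)*3² - 9/2*3) - 9)² = ((-32 + (½)*9 - 27/2) - 9)² = ((-32 + 9/2 - 27/2) - 9)² = (-41 - 9)² = (-50)² = 2500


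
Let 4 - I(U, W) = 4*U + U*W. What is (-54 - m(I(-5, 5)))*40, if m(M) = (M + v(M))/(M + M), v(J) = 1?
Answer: -106840/49 ≈ -2180.4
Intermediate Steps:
I(U, W) = 4 - 4*U - U*W (I(U, W) = 4 - (4*U + U*W) = 4 + (-4*U - U*W) = 4 - 4*U - U*W)
m(M) = (1 + M)/(2*M) (m(M) = (M + 1)/(M + M) = (1 + M)/((2*M)) = (1 + M)*(1/(2*M)) = (1 + M)/(2*M))
(-54 - m(I(-5, 5)))*40 = (-54 - (1 + (4 - 4*(-5) - 1*(-5)*5))/(2*(4 - 4*(-5) - 1*(-5)*5)))*40 = (-54 - (1 + (4 + 20 + 25))/(2*(4 + 20 + 25)))*40 = (-54 - (1 + 49)/(2*49))*40 = (-54 - 50/(2*49))*40 = (-54 - 1*25/49)*40 = (-54 - 25/49)*40 = -2671/49*40 = -106840/49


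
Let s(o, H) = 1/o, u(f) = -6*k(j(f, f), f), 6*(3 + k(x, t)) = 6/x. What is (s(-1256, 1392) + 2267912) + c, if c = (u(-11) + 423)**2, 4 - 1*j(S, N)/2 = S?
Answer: 77313602471/31400 ≈ 2.4622e+6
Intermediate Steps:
j(S, N) = 8 - 2*S
k(x, t) = -3 + 1/x (k(x, t) = -3 + (6/x)/6 = -3 + 1/x)
u(f) = 18 - 6/(8 - 2*f) (u(f) = -6*(-3 + 1/(8 - 2*f)) = 18 - 6/(8 - 2*f))
c = 4857616/25 (c = (3*(-23 + 6*(-11))/(-4 - 11) + 423)**2 = (3*(-23 - 66)/(-15) + 423)**2 = (3*(-1/15)*(-89) + 423)**2 = (89/5 + 423)**2 = (2204/5)**2 = 4857616/25 ≈ 1.9430e+5)
(s(-1256, 1392) + 2267912) + c = (1/(-1256) + 2267912) + 4857616/25 = (-1/1256 + 2267912) + 4857616/25 = 2848497471/1256 + 4857616/25 = 77313602471/31400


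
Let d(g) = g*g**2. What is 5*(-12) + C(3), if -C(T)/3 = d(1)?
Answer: -63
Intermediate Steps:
d(g) = g**3
C(T) = -3 (C(T) = -3*1**3 = -3*1 = -3)
5*(-12) + C(3) = 5*(-12) - 3 = -60 - 3 = -63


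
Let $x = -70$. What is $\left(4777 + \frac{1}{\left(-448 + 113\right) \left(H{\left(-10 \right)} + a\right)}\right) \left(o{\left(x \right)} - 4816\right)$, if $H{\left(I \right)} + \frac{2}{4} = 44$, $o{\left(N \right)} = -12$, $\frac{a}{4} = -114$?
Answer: $- \frac{6374135024156}{276375} \approx -2.3063 \cdot 10^{7}$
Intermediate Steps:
$a = -456$ ($a = 4 \left(-114\right) = -456$)
$H{\left(I \right)} = \frac{87}{2}$ ($H{\left(I \right)} = - \frac{1}{2} + 44 = \frac{87}{2}$)
$\left(4777 + \frac{1}{\left(-448 + 113\right) \left(H{\left(-10 \right)} + a\right)}\right) \left(o{\left(x \right)} - 4816\right) = \left(4777 + \frac{1}{\left(-448 + 113\right) \left(\frac{87}{2} - 456\right)}\right) \left(-12 - 4816\right) = \left(4777 + \frac{1}{\left(-335\right) \left(- \frac{825}{2}\right)}\right) \left(-4828\right) = \left(4777 + \frac{1}{\frac{276375}{2}}\right) \left(-4828\right) = \left(4777 + \frac{2}{276375}\right) \left(-4828\right) = \frac{1320243377}{276375} \left(-4828\right) = - \frac{6374135024156}{276375}$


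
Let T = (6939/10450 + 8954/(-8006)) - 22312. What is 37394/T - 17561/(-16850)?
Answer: -9966732783506487/15727117500206050 ≈ -0.63373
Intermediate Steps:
T = -933360089033/41831350 (T = (6939*(1/10450) + 8954*(-1/8006)) - 22312 = (6939/10450 - 4477/4003) - 22312 = -19007833/41831350 - 22312 = -933360089033/41831350 ≈ -22312.)
37394/T - 17561/(-16850) = 37394/(-933360089033/41831350) - 17561/(-16850) = 37394*(-41831350/933360089033) - 17561*(-1/16850) = -1564241501900/933360089033 + 17561/16850 = -9966732783506487/15727117500206050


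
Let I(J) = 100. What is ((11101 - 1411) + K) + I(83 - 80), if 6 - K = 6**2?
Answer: 9760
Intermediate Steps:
K = -30 (K = 6 - 1*6**2 = 6 - 1*36 = 6 - 36 = -30)
((11101 - 1411) + K) + I(83 - 80) = ((11101 - 1411) - 30) + 100 = (9690 - 30) + 100 = 9660 + 100 = 9760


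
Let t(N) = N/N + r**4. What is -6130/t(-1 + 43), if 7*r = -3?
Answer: -7359065/1241 ≈ -5929.9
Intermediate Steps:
r = -3/7 (r = (1/7)*(-3) = -3/7 ≈ -0.42857)
t(N) = 2482/2401 (t(N) = N/N + (-3/7)**4 = 1 + 81/2401 = 2482/2401)
-6130/t(-1 + 43) = -6130/2482/2401 = -6130*2401/2482 = -7359065/1241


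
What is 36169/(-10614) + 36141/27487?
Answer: -610576729/291747018 ≈ -2.0928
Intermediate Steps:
36169/(-10614) + 36141/27487 = 36169*(-1/10614) + 36141*(1/27487) = -36169/10614 + 36141/27487 = -610576729/291747018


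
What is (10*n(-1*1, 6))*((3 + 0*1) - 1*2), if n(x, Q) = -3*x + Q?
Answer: 90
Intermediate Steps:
n(x, Q) = Q - 3*x
(10*n(-1*1, 6))*((3 + 0*1) - 1*2) = (10*(6 - (-3)))*((3 + 0*1) - 1*2) = (10*(6 - 3*(-1)))*((3 + 0) - 2) = (10*(6 + 3))*(3 - 2) = (10*9)*1 = 90*1 = 90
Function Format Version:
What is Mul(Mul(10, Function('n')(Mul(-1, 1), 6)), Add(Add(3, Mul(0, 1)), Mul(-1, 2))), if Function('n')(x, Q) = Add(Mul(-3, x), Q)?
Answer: 90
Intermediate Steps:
Function('n')(x, Q) = Add(Q, Mul(-3, x))
Mul(Mul(10, Function('n')(Mul(-1, 1), 6)), Add(Add(3, Mul(0, 1)), Mul(-1, 2))) = Mul(Mul(10, Add(6, Mul(-3, Mul(-1, 1)))), Add(Add(3, Mul(0, 1)), Mul(-1, 2))) = Mul(Mul(10, Add(6, Mul(-3, -1))), Add(Add(3, 0), -2)) = Mul(Mul(10, Add(6, 3)), Add(3, -2)) = Mul(Mul(10, 9), 1) = Mul(90, 1) = 90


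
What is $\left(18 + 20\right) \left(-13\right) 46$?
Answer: $-22724$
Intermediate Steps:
$\left(18 + 20\right) \left(-13\right) 46 = 38 \left(-13\right) 46 = \left(-494\right) 46 = -22724$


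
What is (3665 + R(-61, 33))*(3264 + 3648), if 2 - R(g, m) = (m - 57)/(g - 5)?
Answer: 278781696/11 ≈ 2.5344e+7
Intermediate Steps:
R(g, m) = 2 - (-57 + m)/(-5 + g) (R(g, m) = 2 - (m - 57)/(g - 5) = 2 - (-57 + m)/(-5 + g))
(3665 + R(-61, 33))*(3264 + 3648) = (3665 + (47 - 1*33 + 2*(-61))/(-5 - 61))*(3264 + 3648) = (3665 + (47 - 33 - 122)/(-66))*6912 = (3665 - 1/66*(-108))*6912 = (3665 + 18/11)*6912 = (40333/11)*6912 = 278781696/11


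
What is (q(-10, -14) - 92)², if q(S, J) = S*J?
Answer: 2304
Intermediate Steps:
q(S, J) = J*S
(q(-10, -14) - 92)² = (-14*(-10) - 92)² = (140 - 92)² = 48² = 2304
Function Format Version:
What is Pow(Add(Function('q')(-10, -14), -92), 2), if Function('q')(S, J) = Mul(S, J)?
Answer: 2304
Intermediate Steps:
Function('q')(S, J) = Mul(J, S)
Pow(Add(Function('q')(-10, -14), -92), 2) = Pow(Add(Mul(-14, -10), -92), 2) = Pow(Add(140, -92), 2) = Pow(48, 2) = 2304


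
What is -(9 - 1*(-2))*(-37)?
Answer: 407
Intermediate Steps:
-(9 - 1*(-2))*(-37) = -(9 + 2)*(-37) = -1*11*(-37) = -11*(-37) = 407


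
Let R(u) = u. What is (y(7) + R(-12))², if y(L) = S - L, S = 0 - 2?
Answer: 441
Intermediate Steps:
S = -2
y(L) = -2 - L
(y(7) + R(-12))² = ((-2 - 1*7) - 12)² = ((-2 - 7) - 12)² = (-9 - 12)² = (-21)² = 441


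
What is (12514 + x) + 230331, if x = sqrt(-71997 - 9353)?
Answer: 242845 + 5*I*sqrt(3254) ≈ 2.4285e+5 + 285.22*I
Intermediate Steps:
x = 5*I*sqrt(3254) (x = sqrt(-81350) = 5*I*sqrt(3254) ≈ 285.22*I)
(12514 + x) + 230331 = (12514 + 5*I*sqrt(3254)) + 230331 = 242845 + 5*I*sqrt(3254)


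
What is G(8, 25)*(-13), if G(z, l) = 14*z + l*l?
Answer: -9581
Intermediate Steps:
G(z, l) = l**2 + 14*z (G(z, l) = 14*z + l**2 = l**2 + 14*z)
G(8, 25)*(-13) = (25**2 + 14*8)*(-13) = (625 + 112)*(-13) = 737*(-13) = -9581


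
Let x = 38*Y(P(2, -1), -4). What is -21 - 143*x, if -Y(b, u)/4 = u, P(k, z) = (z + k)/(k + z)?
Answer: -86965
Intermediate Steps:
P(k, z) = 1 (P(k, z) = (k + z)/(k + z) = 1)
Y(b, u) = -4*u
x = 608 (x = 38*(-4*(-4)) = 38*16 = 608)
-21 - 143*x = -21 - 143*608 = -21 - 86944 = -86965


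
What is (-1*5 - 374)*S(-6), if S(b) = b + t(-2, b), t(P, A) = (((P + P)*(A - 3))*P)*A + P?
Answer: -160696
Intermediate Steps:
t(P, A) = P + 2*A*P²*(-3 + A) (t(P, A) = (((2*P)*(-3 + A))*P)*A + P = ((2*P*(-3 + A))*P)*A + P = (2*P²*(-3 + A))*A + P = 2*A*P²*(-3 + A) + P = P + 2*A*P²*(-3 + A))
S(b) = -2 - 23*b + 8*b² (S(b) = b - 2*(1 - 6*b*(-2) + 2*(-2)*b²) = b - 2*(1 + 12*b - 4*b²) = b - 2*(1 - 4*b² + 12*b) = b + (-2 - 24*b + 8*b²) = -2 - 23*b + 8*b²)
(-1*5 - 374)*S(-6) = (-1*5 - 374)*(-2 - 23*(-6) + 8*(-6)²) = (-5 - 374)*(-2 + 138 + 8*36) = -379*(-2 + 138 + 288) = -379*424 = -160696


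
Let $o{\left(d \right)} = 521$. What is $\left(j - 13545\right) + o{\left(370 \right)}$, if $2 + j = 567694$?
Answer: $554668$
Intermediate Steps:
$j = 567692$ ($j = -2 + 567694 = 567692$)
$\left(j - 13545\right) + o{\left(370 \right)} = \left(567692 - 13545\right) + 521 = 554147 + 521 = 554668$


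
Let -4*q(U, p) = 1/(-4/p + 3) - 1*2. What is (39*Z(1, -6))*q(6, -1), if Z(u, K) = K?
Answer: -1521/14 ≈ -108.64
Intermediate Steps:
q(U, p) = ½ - 1/(4*(3 - 4/p)) (q(U, p) = -(1/(-4/p + 3) - 1*2)/4 = -(1/(3 - 4/p) - 2)/4 = -(-2 + 1/(3 - 4/p))/4 = ½ - 1/(4*(3 - 4/p)))
(39*Z(1, -6))*q(6, -1) = (39*(-6))*((-8 + 5*(-1))/(4*(-4 + 3*(-1)))) = -117*(-8 - 5)/(2*(-4 - 3)) = -117*(-13)/(2*(-7)) = -117*(-1)*(-13)/(2*7) = -234*13/28 = -1521/14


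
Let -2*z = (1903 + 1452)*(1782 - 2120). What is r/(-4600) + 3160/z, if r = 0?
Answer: 632/113399 ≈ 0.0055732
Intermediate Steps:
z = 566995 (z = -(1903 + 1452)*(1782 - 2120)/2 = -3355*(-338)/2 = -½*(-1133990) = 566995)
r/(-4600) + 3160/z = 0/(-4600) + 3160/566995 = 0*(-1/4600) + 3160*(1/566995) = 0 + 632/113399 = 632/113399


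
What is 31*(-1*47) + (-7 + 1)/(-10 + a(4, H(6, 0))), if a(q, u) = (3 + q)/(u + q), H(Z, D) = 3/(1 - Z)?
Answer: -65531/45 ≈ -1456.2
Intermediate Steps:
a(q, u) = (3 + q)/(q + u)
31*(-1*47) + (-7 + 1)/(-10 + a(4, H(6, 0))) = 31*(-1*47) + (-7 + 1)/(-10 + (3 + 4)/(4 - 3/(-1 + 6))) = 31*(-47) - 6/(-10 + 7/(4 - 3/5)) = -1457 - 6/(-10 + 7/(4 - 3*⅕)) = -1457 - 6/(-10 + 7/(4 - ⅗)) = -1457 - 6/(-10 + 7/(17/5)) = -1457 - 6/(-10 + (5/17)*7) = -1457 - 6/(-10 + 35/17) = -1457 - 6/(-135/17) = -1457 - 6*(-17/135) = -1457 + 34/45 = -65531/45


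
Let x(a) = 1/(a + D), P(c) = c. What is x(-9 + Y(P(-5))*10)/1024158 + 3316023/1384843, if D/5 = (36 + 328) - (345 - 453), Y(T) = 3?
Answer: 8086189063917397/3376967626558914 ≈ 2.3945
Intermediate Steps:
D = 2360 (D = 5*((36 + 328) - (345 - 453)) = 5*(364 - 1*(-108)) = 5*(364 + 108) = 5*472 = 2360)
x(a) = 1/(2360 + a) (x(a) = 1/(a + 2360) = 1/(2360 + a))
x(-9 + Y(P(-5))*10)/1024158 + 3316023/1384843 = 1/((2360 + (-9 + 3*10))*1024158) + 3316023/1384843 = (1/1024158)/(2360 + (-9 + 30)) + 3316023*(1/1384843) = (1/1024158)/(2360 + 21) + 3316023/1384843 = (1/1024158)/2381 + 3316023/1384843 = (1/2381)*(1/1024158) + 3316023/1384843 = 1/2438520198 + 3316023/1384843 = 8086189063917397/3376967626558914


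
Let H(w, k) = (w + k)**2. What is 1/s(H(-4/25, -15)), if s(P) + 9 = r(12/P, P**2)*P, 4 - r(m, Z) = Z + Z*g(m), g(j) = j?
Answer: -244140625/3118230243134346 ≈ -7.8295e-8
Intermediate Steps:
r(m, Z) = 4 - Z - Z*m (r(m, Z) = 4 - (Z + Z*m) = 4 + (-Z - Z*m) = 4 - Z - Z*m)
H(w, k) = (k + w)**2
s(P) = -9 + P*(4 - P**2 - 12*P) (s(P) = -9 + (4 - P**2 - P**2*12/P)*P = -9 + (4 - P**2 - 12*P)*P = -9 + P*(4 - P**2 - 12*P))
1/s(H(-4/25, -15)) = 1/(-9 - (-15 - 4/25)**2*(-4 + ((-15 - 4/25)**2)**2 + 12*(-15 - 4/25)**2)) = 1/(-9 - (-379/25)**2*(-4 + ((-379/25)**2)**2 + 12*(-379/25)**2)) = 1/(-9 - 1*143641/625*(-4 + (143641/625)**2 + 12*(143641/625))) = 1/(-9 - 1*143641/625*(-4 + 20632736881/390625 + 1723692/625)) = 1/(-9 - 1*143641/625*21708481881/390625) = 1/(-9 - 3118228045868721/244140625) = 1/(-3118230243134346/244140625) = -244140625/3118230243134346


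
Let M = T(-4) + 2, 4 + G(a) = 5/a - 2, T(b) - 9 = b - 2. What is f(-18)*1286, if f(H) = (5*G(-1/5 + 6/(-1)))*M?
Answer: -6783650/31 ≈ -2.1883e+5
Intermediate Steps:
T(b) = 7 + b (T(b) = 9 + (b - 2) = 9 + (-2 + b) = 7 + b)
G(a) = -6 + 5/a (G(a) = -4 + (5/a - 2) = -4 + (-2 + 5/a) = -6 + 5/a)
M = 5 (M = (7 - 4) + 2 = 3 + 2 = 5)
f(H) = -5275/31 (f(H) = (5*(-6 + 5/(-1/5 + 6/(-1))))*5 = (5*(-6 + 5/(-1*⅕ + 6*(-1))))*5 = (5*(-6 + 5/(-⅕ - 6)))*5 = (5*(-6 + 5/(-31/5)))*5 = (5*(-6 + 5*(-5/31)))*5 = (5*(-6 - 25/31))*5 = (5*(-211/31))*5 = -1055/31*5 = -5275/31)
f(-18)*1286 = -5275/31*1286 = -6783650/31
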